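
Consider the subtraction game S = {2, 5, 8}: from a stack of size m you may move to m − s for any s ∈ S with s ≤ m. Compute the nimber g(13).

Grundy values for subtraction set {2, 5, 8}:
g(0) = mex{} = 0
g(1) = mex{} = 0
g(2) = mex{0} = 1
g(3) = mex{0} = 1
g(4) = mex{1} = 0
g(5) = mex{0,1} = 2
g(6) = mex{0} = 1
g(7) = mex{1,2} = 0
g(8) = mex{0,1} = 2
g(9) = mex{0} = 1
g(10) = mex{1,2} = 0
g(11) = mex{1} = 0
g(12) = mex{0} = 1
g(13) = mex{0,2} = 1
So g(13) = 1.

1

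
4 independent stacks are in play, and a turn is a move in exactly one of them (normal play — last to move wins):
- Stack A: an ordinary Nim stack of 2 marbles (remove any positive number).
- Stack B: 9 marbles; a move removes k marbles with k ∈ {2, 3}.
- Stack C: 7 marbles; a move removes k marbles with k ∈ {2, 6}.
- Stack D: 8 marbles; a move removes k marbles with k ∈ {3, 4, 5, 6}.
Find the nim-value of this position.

Stack A is a plain Nim stack of size 2, so its Grundy value is 2.
Grundy values for stack B (subtraction set {2, 3}):
k:     0  1  2  3  4  5  6  7  8  9
g(k):  0  0  1  1  2  0  0  1  1  2
So g(9) = 2.
Build the Grundy sequence for stack C with g(k) = mex{g(k−s) : s ∈ {2, 6}, s ≤ k}:
g(0) = mex{} = 0
g(1) = mex{} = 0
g(2) = mex{0} = 1
g(3) = mex{0} = 1
g(4) = mex{1} = 0
g(5) = mex{1} = 0
g(6) = mex{0} = 1
g(7) = mex{0} = 1
So g(7) = 1.
For stack D, compute g(0), g(1), … with moves {3, 4, 5, 6}:
k:     0  1  2  3  4  5  6  7  8
g(k):  0  0  0  1  1  1  2  2  2
So g(8) = 2.
By the Sprague-Grundy theorem, the Grundy value of a sum of independent games is the XOR of the component values.
Combined value = 2 XOR 2 XOR 1 XOR 2 = 3.

3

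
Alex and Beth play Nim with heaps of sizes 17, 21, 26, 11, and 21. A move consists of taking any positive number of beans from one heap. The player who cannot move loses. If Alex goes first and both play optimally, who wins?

In binary:
  10001  (17)
  10101  (21)
  11010  (26)
  01011  (11)
  10101  (21)
  -----
  00000  (0)
The nim-sum is 0, so this is a P-position: the player to move is in a losing position under optimal play; Alex is about to move from it and so loses — Beth wins.

Beth wins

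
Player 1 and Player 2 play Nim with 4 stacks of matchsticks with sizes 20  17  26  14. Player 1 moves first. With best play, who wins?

Player 1 wins

Compute the nim-sum pairwise:
20 ^ 17 = 5
5 ^ 26 = 31
31 ^ 14 = 17
The nim-sum is 17 ≠ 0, so this is an N-position: the player to move can win; Player 1 has a winning move.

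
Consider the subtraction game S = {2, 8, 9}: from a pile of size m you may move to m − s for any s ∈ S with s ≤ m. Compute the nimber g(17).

1

Build the Grundy sequence with g(k) = mex{g(k−s) : s ∈ {2, 8, 9}, s ≤ k}:
k:     0  1  2  3  4  5  6  7  8  9 10 11 12 13 14 15 16 17
g(k):  0  0  1  1  0  0  1  1  2  2  3  0  2  1  3  0  0  1
So g(17) = 1.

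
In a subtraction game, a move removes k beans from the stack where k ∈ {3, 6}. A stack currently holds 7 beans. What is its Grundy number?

Grundy values for subtraction set {3, 6}:
k:     0  1  2  3  4  5  6  7
g(k):  0  0  0  1  1  1  2  2
So g(7) = 2.

2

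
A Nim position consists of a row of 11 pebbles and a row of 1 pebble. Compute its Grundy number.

10

Compute the nim-sum pairwise:
11 ^ 1 = 10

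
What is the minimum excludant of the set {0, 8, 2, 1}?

3

The values 0, 1, 2 are all present; 3 is the first non-negative integer missing from the set.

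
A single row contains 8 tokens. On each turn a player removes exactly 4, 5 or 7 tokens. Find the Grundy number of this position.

2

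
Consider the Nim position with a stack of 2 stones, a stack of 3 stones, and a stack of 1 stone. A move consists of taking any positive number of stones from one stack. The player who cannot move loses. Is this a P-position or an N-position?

Compute the nim-sum pairwise:
2 ^ 3 = 1
1 ^ 1 = 0
The nim-sum is 0, so this is a P-position: the player to move is in a losing position under optimal play.

P-position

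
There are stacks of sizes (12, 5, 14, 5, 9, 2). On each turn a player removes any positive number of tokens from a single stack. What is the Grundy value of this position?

9

Nim-sum: 12 XOR 5 XOR 14 XOR 5 XOR 9 XOR 2 = 9.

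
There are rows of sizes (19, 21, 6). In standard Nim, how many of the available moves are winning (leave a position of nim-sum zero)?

0

Compute the nim-sum pairwise:
19 XOR 21 = 6
6 XOR 6 = 0
The nim-sum is already 0, so every move leaves a nonzero nim-sum — there are no winning moves.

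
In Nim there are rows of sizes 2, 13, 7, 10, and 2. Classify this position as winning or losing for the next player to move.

Losing position

Compute the nim-sum pairwise:
2 ^ 13 = 15
15 ^ 7 = 8
8 ^ 10 = 2
2 ^ 2 = 0
The nim-sum is 0, so this is a P-position: the player to move is in a losing position under optimal play.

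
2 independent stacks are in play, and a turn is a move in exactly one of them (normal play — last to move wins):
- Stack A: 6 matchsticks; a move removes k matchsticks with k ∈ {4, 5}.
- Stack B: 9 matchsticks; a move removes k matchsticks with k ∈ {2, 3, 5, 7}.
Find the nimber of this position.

1

Grundy values for stack A (subtraction set {4, 5}):
k:     0  1  2  3  4  5  6
g(k):  0  0  0  0  1  1  1
So g(6) = 1.
Grundy values for stack B (subtraction set {2, 3, 5, 7}):
k:     0  1  2  3  4  5  6  7  8  9
g(k):  0  0  1  1  2  2  3  3  4  0
So g(9) = 0.
The value of a disjunctive sum is the nim-sum of the parts.
Combined value = 1 ⊕ 0 = 1.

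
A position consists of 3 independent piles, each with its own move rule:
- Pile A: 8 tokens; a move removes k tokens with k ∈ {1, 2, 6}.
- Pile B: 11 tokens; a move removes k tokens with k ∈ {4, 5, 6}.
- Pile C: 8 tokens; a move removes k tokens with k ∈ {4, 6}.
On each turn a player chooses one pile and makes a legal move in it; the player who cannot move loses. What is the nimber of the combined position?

3

For pile A, compute g(0), g(1), … with moves {1, 2, 6}:
k:     0  1  2  3  4  5  6  7  8
g(k):  0  1  2  0  1  2  3  0  1
So g(8) = 1.
Grundy values for pile B (subtraction set {4, 5, 6}):
k:     0  1  2  3  4  5  6  7  8  9 10 11
g(k):  0  0  0  0  1  1  1  1  2  2  0  0
So g(11) = 0.
For pile C, compute g(0), g(1), … with moves {4, 6}:
g(0) = mex{} = 0
g(1) = mex{} = 0
g(2) = mex{} = 0
g(3) = mex{} = 0
g(4) = mex{0} = 1
g(5) = mex{0} = 1
g(6) = mex{0} = 1
g(7) = mex{0} = 1
g(8) = mex{0,1} = 2
So g(8) = 2.
The value of a disjunctive sum is the nim-sum of the parts.
Combined value = 1 ⊕ 0 ⊕ 2 = 3.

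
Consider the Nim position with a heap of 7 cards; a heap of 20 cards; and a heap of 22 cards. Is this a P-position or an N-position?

N-position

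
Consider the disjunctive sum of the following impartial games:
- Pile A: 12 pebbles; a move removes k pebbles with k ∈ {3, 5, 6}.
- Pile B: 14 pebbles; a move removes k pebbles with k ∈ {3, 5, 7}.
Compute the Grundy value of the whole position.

0

For pile A, compute g(0), g(1), … with moves {3, 5, 6}:
k:     0  1  2  3  4  5  6  7  8  9 10 11 12
g(k):  0  0  0  1  1  1  2  2  2  0  0  0  1
So g(12) = 1.
Build the Grundy sequence for pile B with g(k) = mex{g(k−s) : s ∈ {3, 5, 7}, s ≤ k}:
k:     0  1  2  3  4  5  6  7  8  9 10 11 12 13 14
g(k):  0  0  0  1  1  1  2  2  2  3  0  0  0  1  1
So g(14) = 1.
The value of a disjunctive sum is the nim-sum of the parts.
Combined value = 1 XOR 1 = 0.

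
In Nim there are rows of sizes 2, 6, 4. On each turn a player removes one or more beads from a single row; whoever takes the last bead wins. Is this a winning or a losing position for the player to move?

Losing position

Nim-sum: 2 XOR 6 XOR 4 = 0.
The nim-sum is 0, so this is a P-position: the player to move is in a losing position under optimal play.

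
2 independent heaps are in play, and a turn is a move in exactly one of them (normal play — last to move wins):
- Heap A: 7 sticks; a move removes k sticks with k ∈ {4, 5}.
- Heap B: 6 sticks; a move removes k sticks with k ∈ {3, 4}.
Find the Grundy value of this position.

For heap A, compute g(0), g(1), … with moves {4, 5}:
k:     0  1  2  3  4  5  6  7
g(k):  0  0  0  0  1  1  1  1
So g(7) = 1.
Build the Grundy sequence for heap B with g(k) = mex{g(k−s) : s ∈ {3, 4}, s ≤ k}:
g(0) = mex{} = 0
g(1) = mex{} = 0
g(2) = mex{} = 0
g(3) = mex{0} = 1
g(4) = mex{0} = 1
g(5) = mex{0} = 1
g(6) = mex{0,1} = 2
So g(6) = 2.
The value of a disjunctive sum is the nim-sum of the parts.
Combined value = 1 ⊕ 2 = 3.

3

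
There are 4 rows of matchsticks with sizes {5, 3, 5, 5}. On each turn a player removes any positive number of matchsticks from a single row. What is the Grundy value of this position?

Nim-sum: 5 XOR 3 XOR 5 XOR 5 = 6.

6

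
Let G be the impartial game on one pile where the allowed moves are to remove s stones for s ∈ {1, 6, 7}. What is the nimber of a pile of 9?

Grundy values for subtraction set {1, 6, 7}:
k:     0  1  2  3  4  5  6  7  8  9
g(k):  0  1  0  1  0  1  2  3  2  3
So g(9) = 3.

3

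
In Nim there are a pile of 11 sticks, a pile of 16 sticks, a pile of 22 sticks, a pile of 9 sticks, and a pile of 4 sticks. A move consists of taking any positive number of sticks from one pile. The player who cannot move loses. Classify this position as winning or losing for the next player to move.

Losing position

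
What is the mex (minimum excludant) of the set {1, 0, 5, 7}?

2

The values 0, 1 are all present; 2 is the first non-negative integer missing from the set.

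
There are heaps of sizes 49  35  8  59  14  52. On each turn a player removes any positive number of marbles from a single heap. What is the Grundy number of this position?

Compute the nim-sum pairwise:
49 ⊕ 35 = 18
18 ⊕ 8 = 26
26 ⊕ 59 = 33
33 ⊕ 14 = 47
47 ⊕ 52 = 27

27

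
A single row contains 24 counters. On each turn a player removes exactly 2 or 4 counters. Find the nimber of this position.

Compute g(0), g(1), … for moves {2, 4}:
k:     0  1  2  3  4  5  6  7  8  9 10 11 12 13 14 15 16 17 18 19 20 21 22 23 24
g(k):  0  0  1  1  2  2  0  0  1  1  2  2  0  0  1  1  2  2  0  0  1  1  2  2  0
So g(24) = 0.

0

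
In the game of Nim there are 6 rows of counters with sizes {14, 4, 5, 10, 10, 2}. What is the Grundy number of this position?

In binary:
  1110  (14)
  0100  (4)
  0101  (5)
  1010  (10)
  1010  (10)
  0010  (2)
  ----
  1101  (13)

13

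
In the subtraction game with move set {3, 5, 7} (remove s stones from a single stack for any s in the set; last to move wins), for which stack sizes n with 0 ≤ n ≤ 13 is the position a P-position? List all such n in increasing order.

0, 1, 2, 10, 11, 12

Compute g(0), g(1), … for moves {3, 5, 7}:
k:     0  1  2  3  4  5  6  7  8  9 10 11 12 13
g(k):  0  0  0  1  1  1  2  2  2  3  0  0  0  1
The P-positions (g = 0) in 0..13 are 0, 1, 2, 10, 11, 12.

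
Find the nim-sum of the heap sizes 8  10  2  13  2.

Write each in binary and XOR column by column:
  1000  (8)
  1010  (10)
  0010  (2)
  1101  (13)
  0010  (2)
  ----
  1111  (15)

15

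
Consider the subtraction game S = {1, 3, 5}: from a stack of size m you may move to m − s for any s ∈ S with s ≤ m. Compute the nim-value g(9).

Build the Grundy sequence with g(k) = mex{g(k−s) : s ∈ {1, 3, 5}, s ≤ k}:
g(0) = mex{} = 0
g(1) = mex{0} = 1
g(2) = mex{1} = 0
g(3) = mex{0} = 1
g(4) = mex{1} = 0
g(5) = mex{0} = 1
g(6) = mex{1} = 0
g(7) = mex{0} = 1
g(8) = mex{1} = 0
g(9) = mex{0} = 1
So g(9) = 1.

1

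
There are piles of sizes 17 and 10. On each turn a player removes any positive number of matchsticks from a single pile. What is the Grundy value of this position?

27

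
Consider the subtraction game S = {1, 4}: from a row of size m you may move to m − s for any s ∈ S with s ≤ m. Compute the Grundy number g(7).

0

Build the Grundy sequence with g(k) = mex{g(k−s) : s ∈ {1, 4}, s ≤ k}:
k:     0  1  2  3  4  5  6  7
g(k):  0  1  0  1  2  0  1  0
So g(7) = 0.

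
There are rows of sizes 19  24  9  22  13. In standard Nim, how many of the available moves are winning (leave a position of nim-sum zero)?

Bitwise XOR of the heap sizes:
  10011  (19)
  11000  (24)
  01001  (9)
  10110  (22)
  01101  (13)
  -----
  11001  (25)
The overall nim-sum is X = 25. A row of size p has a winning move iff p XOR X < p (reduce it to p XOR X).
  19: 19 XOR 25 = 10 < 19 — winning move (to 10).
  24: 24 XOR 25 = 1 < 24 — winning move (to 1).
  9: 9 XOR 25 = 16 ≥ 9 — no move.
  22: 22 XOR 25 = 15 < 22 — winning move (to 15).
  13: 13 XOR 25 = 20 ≥ 13 — no move.
That gives 3 winning moves.

3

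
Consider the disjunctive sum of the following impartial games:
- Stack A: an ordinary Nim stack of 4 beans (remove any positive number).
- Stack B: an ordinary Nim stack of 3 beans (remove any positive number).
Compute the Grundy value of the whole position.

7

Stack A is a plain Nim stack of size 4, so its Grundy value is 4.
Stack B is a plain Nim stack of size 3, so its Grundy value is 3.
The value of a disjunctive sum is the nim-sum of the parts.
Combined value = 4 ⊕ 3 = 7.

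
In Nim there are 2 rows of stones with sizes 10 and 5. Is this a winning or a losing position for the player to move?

Winning position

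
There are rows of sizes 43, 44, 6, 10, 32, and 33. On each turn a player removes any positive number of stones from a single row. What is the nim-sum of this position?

10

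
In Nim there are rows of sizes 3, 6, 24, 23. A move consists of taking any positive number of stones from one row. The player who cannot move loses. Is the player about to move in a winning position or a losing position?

Winning position

Bitwise XOR of the heap sizes:
  00011  (3)
  00110  (6)
  11000  (24)
  10111  (23)
  -----
  01010  (10)
The nim-sum is 10 ≠ 0, so this is an N-position: the player to move can win.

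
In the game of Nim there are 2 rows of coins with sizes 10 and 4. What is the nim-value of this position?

Compute the nim-sum pairwise:
10 ⊕ 4 = 14

14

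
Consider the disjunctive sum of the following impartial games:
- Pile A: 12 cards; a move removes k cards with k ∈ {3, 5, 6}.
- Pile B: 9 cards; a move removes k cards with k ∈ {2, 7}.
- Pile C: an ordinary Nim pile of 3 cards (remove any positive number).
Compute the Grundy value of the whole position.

2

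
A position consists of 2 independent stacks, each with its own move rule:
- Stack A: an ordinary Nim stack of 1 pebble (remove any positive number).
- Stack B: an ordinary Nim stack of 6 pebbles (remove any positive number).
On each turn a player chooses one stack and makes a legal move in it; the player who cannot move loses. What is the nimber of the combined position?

7

Stack A is a plain Nim stack of size 1, so its Grundy value is 1.
Stack B is a plain Nim stack of size 6, so its Grundy value is 6.
By the Sprague-Grundy theorem, the Grundy value of a sum of independent games is the XOR of the component values.
Combined value = 1 XOR 6 = 7.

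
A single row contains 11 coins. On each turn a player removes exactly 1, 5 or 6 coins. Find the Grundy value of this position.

0

Grundy values for subtraction set {1, 5, 6}:
g(0) = mex{} = 0
g(1) = mex{0} = 1
g(2) = mex{1} = 0
g(3) = mex{0} = 1
g(4) = mex{1} = 0
g(5) = mex{0} = 1
g(6) = mex{0,1} = 2
g(7) = mex{0,1,2} = 3
g(8) = mex{0,1,3} = 2
g(9) = mex{0,1,2} = 3
g(10) = mex{0,1,3} = 2
g(11) = mex{1,2} = 0
So g(11) = 0.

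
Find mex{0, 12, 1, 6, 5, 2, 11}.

The values 0, 1, 2 are all present; 3 is the first non-negative integer missing from the set.

3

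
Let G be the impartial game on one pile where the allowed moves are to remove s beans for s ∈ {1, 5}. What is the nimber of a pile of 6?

0

Compute g(0), g(1), … for moves {1, 5}:
g(0) = mex{} = 0
g(1) = mex{0} = 1
g(2) = mex{1} = 0
g(3) = mex{0} = 1
g(4) = mex{1} = 0
g(5) = mex{0} = 1
g(6) = mex{1} = 0
So g(6) = 0.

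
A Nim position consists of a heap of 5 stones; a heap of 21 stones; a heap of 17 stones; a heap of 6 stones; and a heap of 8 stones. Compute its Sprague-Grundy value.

15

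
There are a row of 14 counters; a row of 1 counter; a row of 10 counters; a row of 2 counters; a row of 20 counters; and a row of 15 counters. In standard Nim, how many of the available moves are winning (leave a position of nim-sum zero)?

1

Nim-sum: 14 ^ 1 ^ 10 ^ 2 ^ 20 ^ 15 = 28.
The overall nim-sum is X = 28. A row of size p has a winning move iff p XOR X < p (reduce it to p XOR X).
  14: 14 XOR 28 = 18 ≥ 14 — no move.
  1: 1 XOR 28 = 29 ≥ 1 — no move.
  10: 10 XOR 28 = 22 ≥ 10 — no move.
  2: 2 XOR 28 = 30 ≥ 2 — no move.
  20: 20 XOR 28 = 8 < 20 — winning move (to 8).
  15: 15 XOR 28 = 19 ≥ 15 — no move.
That gives 1 winning move.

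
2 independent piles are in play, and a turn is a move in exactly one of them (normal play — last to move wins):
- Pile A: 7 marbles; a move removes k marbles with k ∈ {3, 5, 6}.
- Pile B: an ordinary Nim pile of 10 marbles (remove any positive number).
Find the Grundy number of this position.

8

Grundy values for pile A (subtraction set {3, 5, 6}):
g(0) = mex{} = 0
g(1) = mex{} = 0
g(2) = mex{} = 0
g(3) = mex{0} = 1
g(4) = mex{0} = 1
g(5) = mex{0} = 1
g(6) = mex{0,1} = 2
g(7) = mex{0,1} = 2
So g(7) = 2.
Pile B is a plain Nim pile of size 10, so its Grundy value is 10.
The value of a disjunctive sum is the nim-sum of the parts.
Combined value = 2 XOR 10 = 8.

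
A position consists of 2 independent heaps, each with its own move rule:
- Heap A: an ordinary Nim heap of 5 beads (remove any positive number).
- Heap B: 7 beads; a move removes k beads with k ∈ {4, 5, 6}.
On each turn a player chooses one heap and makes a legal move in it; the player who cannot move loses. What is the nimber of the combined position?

Heap A is a plain Nim heap of size 5, so its Grundy value is 5.
Grundy values for heap B (subtraction set {4, 5, 6}):
g(0) = mex{} = 0
g(1) = mex{} = 0
g(2) = mex{} = 0
g(3) = mex{} = 0
g(4) = mex{0} = 1
g(5) = mex{0} = 1
g(6) = mex{0} = 1
g(7) = mex{0} = 1
So g(7) = 1.
The value of a disjunctive sum is the nim-sum of the parts.
Combined value = 5 XOR 1 = 4.

4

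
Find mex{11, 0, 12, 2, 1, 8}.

3

The values 0, 1, 2 are all present; 3 is the first non-negative integer missing from the set.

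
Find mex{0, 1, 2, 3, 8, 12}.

4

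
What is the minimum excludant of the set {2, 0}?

0 is in the set but 1 is not, so the mex is 1.

1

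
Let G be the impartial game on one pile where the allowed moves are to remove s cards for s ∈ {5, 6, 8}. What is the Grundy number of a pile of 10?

Grundy values for subtraction set {5, 6, 8}:
g(0) = mex{} = 0
g(1) = mex{} = 0
g(2) = mex{} = 0
g(3) = mex{} = 0
g(4) = mex{} = 0
g(5) = mex{0} = 1
g(6) = mex{0} = 1
g(7) = mex{0} = 1
g(8) = mex{0} = 1
g(9) = mex{0} = 1
g(10) = mex{0,1} = 2
So g(10) = 2.

2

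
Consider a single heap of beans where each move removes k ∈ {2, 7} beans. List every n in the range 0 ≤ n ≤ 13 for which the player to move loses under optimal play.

0, 1, 4, 5, 9, 10, 13

Grundy values for subtraction set {2, 7}:
k:     0  1  2  3  4  5  6  7  8  9 10 11 12 13
g(k):  0  0  1  1  0  0  1  1  2  0  0  1  1  0
The P-positions (g = 0) in 0..13 are 0, 1, 4, 5, 9, 10, 13.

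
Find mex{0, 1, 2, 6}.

3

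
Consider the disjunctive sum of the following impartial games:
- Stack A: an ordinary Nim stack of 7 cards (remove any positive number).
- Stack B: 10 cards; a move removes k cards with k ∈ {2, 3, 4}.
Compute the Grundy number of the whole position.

5

Stack A is a plain Nim stack of size 7, so its Grundy value is 7.
Build the Grundy sequence for stack B with g(k) = mex{g(k−s) : s ∈ {2, 3, 4}, s ≤ k}:
k:     0  1  2  3  4  5  6  7  8  9 10
g(k):  0  0  1  1  2  2  0  0  1  1  2
So g(10) = 2.
By the Sprague-Grundy theorem, the Grundy value of a sum of independent games is the XOR of the component values.
Combined value = 7 ⊕ 2 = 5.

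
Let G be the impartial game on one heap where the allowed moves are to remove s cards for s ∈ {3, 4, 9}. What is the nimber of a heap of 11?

Compute g(0), g(1), … for moves {3, 4, 9}:
g(0) = mex{} = 0
g(1) = mex{} = 0
g(2) = mex{} = 0
g(3) = mex{0} = 1
g(4) = mex{0} = 1
g(5) = mex{0} = 1
g(6) = mex{0,1} = 2
g(7) = mex{1} = 0
g(8) = mex{1} = 0
g(9) = mex{0,1,2} = 3
g(10) = mex{0,2} = 1
g(11) = mex{0} = 1
So g(11) = 1.

1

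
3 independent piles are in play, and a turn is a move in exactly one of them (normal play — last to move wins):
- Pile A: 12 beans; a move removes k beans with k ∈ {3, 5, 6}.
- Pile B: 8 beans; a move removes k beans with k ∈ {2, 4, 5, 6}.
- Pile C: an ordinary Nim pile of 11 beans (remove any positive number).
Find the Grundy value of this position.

10

Build the Grundy sequence for pile A with g(k) = mex{g(k−s) : s ∈ {3, 5, 6}, s ≤ k}:
k:     0  1  2  3  4  5  6  7  8  9 10 11 12
g(k):  0  0  0  1  1  1  2  2  2  0  0  0  1
So g(12) = 1.
Build the Grundy sequence for pile B with g(k) = mex{g(k−s) : s ∈ {2, 4, 5, 6}, s ≤ k}:
g(0) = mex{} = 0
g(1) = mex{} = 0
g(2) = mex{0} = 1
g(3) = mex{0} = 1
g(4) = mex{0,1} = 2
g(5) = mex{0,1} = 2
g(6) = mex{0,1,2} = 3
g(7) = mex{0,1,2} = 3
g(8) = mex{1,2,3} = 0
So g(8) = 0.
Pile C is a plain Nim pile of size 11, so its Grundy value is 11.
The value of a disjunctive sum is the nim-sum of the parts.
Combined value = 1 ⊕ 0 ⊕ 11 = 10.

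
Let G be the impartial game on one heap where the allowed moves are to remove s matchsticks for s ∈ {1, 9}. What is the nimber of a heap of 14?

Grundy values for subtraction set {1, 9}:
k:     0  1  2  3  4  5  6  7  8  9 10 11 12 13 14
g(k):  0  1  0  1  0  1  0  1  0  1  0  1  0  1  0
So g(14) = 0.

0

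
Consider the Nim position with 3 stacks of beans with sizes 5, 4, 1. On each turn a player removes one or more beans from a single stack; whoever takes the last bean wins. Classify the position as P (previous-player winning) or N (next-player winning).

P-position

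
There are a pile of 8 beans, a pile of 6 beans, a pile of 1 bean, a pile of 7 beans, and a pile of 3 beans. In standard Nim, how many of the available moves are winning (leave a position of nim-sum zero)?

1

Nim-sum: 8 XOR 6 XOR 1 XOR 7 XOR 3 = 11.
The overall nim-sum is X = 11. A pile of size p has a winning move iff p XOR X < p (reduce it to p XOR X).
  8: 8 XOR 11 = 3 < 8 — winning move (to 3).
  6: 6 XOR 11 = 13 ≥ 6 — no move.
  1: 1 XOR 11 = 10 ≥ 1 — no move.
  7: 7 XOR 11 = 12 ≥ 7 — no move.
  3: 3 XOR 11 = 8 ≥ 3 — no move.
That gives 1 winning move.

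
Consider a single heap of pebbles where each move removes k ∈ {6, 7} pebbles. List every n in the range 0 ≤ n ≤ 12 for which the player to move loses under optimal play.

Build the Grundy sequence with g(k) = mex{g(k−s) : s ∈ {6, 7}, s ≤ k}:
g(0) = mex{} = 0
g(1) = mex{} = 0
g(2) = mex{} = 0
g(3) = mex{} = 0
g(4) = mex{} = 0
g(5) = mex{} = 0
g(6) = mex{0} = 1
g(7) = mex{0} = 1
g(8) = mex{0} = 1
g(9) = mex{0} = 1
g(10) = mex{0} = 1
g(11) = mex{0} = 1
g(12) = mex{0,1} = 2
The P-positions (g = 0) in 0..12 are 0, 1, 2, 3, 4, 5.

0, 1, 2, 3, 4, 5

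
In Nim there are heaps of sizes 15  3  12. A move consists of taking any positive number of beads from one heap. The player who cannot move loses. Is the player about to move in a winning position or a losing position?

Losing position

Compute the nim-sum pairwise:
15 ^ 3 = 12
12 ^ 12 = 0
The nim-sum is 0, so this is a P-position: the player to move is in a losing position under optimal play.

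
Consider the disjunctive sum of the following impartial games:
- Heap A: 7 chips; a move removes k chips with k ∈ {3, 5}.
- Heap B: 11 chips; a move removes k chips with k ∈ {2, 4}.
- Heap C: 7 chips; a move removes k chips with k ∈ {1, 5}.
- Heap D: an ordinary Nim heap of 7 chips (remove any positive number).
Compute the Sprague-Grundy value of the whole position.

6

For heap A, compute g(0), g(1), … with moves {3, 5}:
k:     0  1  2  3  4  5  6  7
g(k):  0  0  0  1  1  1  2  2
So g(7) = 2.
For heap B, compute g(0), g(1), … with moves {2, 4}:
g(0) = mex{} = 0
g(1) = mex{} = 0
g(2) = mex{0} = 1
g(3) = mex{0} = 1
g(4) = mex{0,1} = 2
g(5) = mex{0,1} = 2
g(6) = mex{1,2} = 0
g(7) = mex{1,2} = 0
g(8) = mex{0,2} = 1
g(9) = mex{0,2} = 1
g(10) = mex{0,1} = 2
g(11) = mex{0,1} = 2
So g(11) = 2.
Grundy values for heap C (subtraction set {1, 5}):
k:     0  1  2  3  4  5  6  7
g(k):  0  1  0  1  0  1  0  1
So g(7) = 1.
Heap D is a plain Nim heap of size 7, so its Grundy value is 7.
By the Sprague-Grundy theorem, the Grundy value of a sum of independent games is the XOR of the component values.
Combined value = 2 ⊕ 2 ⊕ 1 ⊕ 7 = 6.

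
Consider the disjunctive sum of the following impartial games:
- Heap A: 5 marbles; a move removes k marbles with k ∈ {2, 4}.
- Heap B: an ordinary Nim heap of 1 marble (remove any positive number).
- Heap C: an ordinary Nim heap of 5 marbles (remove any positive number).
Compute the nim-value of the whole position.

For heap A, compute g(0), g(1), … with moves {2, 4}:
g(0) = mex{} = 0
g(1) = mex{} = 0
g(2) = mex{0} = 1
g(3) = mex{0} = 1
g(4) = mex{0,1} = 2
g(5) = mex{0,1} = 2
So g(5) = 2.
Heap B is a plain Nim heap of size 1, so its Grundy value is 1.
Heap C is a plain Nim heap of size 5, so its Grundy value is 5.
By the Sprague-Grundy theorem, the Grundy value of a sum of independent games is the XOR of the component values.
Combined value = 2 XOR 1 XOR 5 = 6.

6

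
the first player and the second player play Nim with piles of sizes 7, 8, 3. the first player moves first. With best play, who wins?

the first player wins

Write each in binary and XOR column by column:
  0111  (7)
  1000  (8)
  0011  (3)
  ----
  1100  (12)
The nim-sum is 12 ≠ 0, so this is an N-position: the player to move can win; the first player has a winning move.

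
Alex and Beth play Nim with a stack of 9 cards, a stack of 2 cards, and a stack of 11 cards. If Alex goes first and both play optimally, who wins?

Beth wins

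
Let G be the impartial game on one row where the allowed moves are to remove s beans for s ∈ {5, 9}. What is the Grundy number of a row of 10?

Build the Grundy sequence with g(k) = mex{g(k−s) : s ∈ {5, 9}, s ≤ k}:
g(0) = mex{} = 0
g(1) = mex{} = 0
g(2) = mex{} = 0
g(3) = mex{} = 0
g(4) = mex{} = 0
g(5) = mex{0} = 1
g(6) = mex{0} = 1
g(7) = mex{0} = 1
g(8) = mex{0} = 1
g(9) = mex{0} = 1
g(10) = mex{0,1} = 2
So g(10) = 2.

2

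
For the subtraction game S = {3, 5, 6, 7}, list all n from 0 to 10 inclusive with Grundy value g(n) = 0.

0, 1, 2, 10

Build the Grundy sequence with g(k) = mex{g(k−s) : s ∈ {3, 5, 6, 7}, s ≤ k}:
g(0) = mex{} = 0
g(1) = mex{} = 0
g(2) = mex{} = 0
g(3) = mex{0} = 1
g(4) = mex{0} = 1
g(5) = mex{0} = 1
g(6) = mex{0,1} = 2
g(7) = mex{0,1} = 2
g(8) = mex{0,1} = 2
g(9) = mex{0,1,2} = 3
g(10) = mex{1,2} = 0
The P-positions (g = 0) in 0..10 are 0, 1, 2, 10.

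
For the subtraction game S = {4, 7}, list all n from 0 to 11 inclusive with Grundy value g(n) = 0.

0, 1, 2, 3, 11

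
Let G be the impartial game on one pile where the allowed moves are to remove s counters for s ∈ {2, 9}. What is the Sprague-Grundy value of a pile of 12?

0

Grundy values for subtraction set {2, 9}:
k:     0  1  2  3  4  5  6  7  8  9 10 11 12
g(k):  0  0  1  1  0  0  1  1  0  2  1  0  0
So g(12) = 0.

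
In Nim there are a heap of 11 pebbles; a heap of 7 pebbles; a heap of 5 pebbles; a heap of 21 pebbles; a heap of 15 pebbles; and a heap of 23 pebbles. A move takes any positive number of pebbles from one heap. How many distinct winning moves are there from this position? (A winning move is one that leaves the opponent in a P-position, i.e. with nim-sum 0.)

5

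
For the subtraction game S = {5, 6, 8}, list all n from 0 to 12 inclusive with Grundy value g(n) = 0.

0, 1, 2, 3, 4

Build the Grundy sequence with g(k) = mex{g(k−s) : s ∈ {5, 6, 8}, s ≤ k}:
g(0) = mex{} = 0
g(1) = mex{} = 0
g(2) = mex{} = 0
g(3) = mex{} = 0
g(4) = mex{} = 0
g(5) = mex{0} = 1
g(6) = mex{0} = 1
g(7) = mex{0} = 1
g(8) = mex{0} = 1
g(9) = mex{0} = 1
g(10) = mex{0,1} = 2
g(11) = mex{0,1} = 2
g(12) = mex{0,1} = 2
The P-positions (g = 0) in 0..12 are 0, 1, 2, 3, 4.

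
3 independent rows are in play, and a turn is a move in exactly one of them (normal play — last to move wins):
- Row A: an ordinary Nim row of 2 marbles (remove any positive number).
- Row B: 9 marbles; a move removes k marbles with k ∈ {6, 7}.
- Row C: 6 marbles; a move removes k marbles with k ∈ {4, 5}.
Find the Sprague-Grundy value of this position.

Row A is a plain Nim row of size 2, so its Grundy value is 2.
Build the Grundy sequence for row B with g(k) = mex{g(k−s) : s ∈ {6, 7}, s ≤ k}:
g(0) = mex{} = 0
g(1) = mex{} = 0
g(2) = mex{} = 0
g(3) = mex{} = 0
g(4) = mex{} = 0
g(5) = mex{} = 0
g(6) = mex{0} = 1
g(7) = mex{0} = 1
g(8) = mex{0} = 1
g(9) = mex{0} = 1
So g(9) = 1.
Grundy values for row C (subtraction set {4, 5}):
k:     0  1  2  3  4  5  6
g(k):  0  0  0  0  1  1  1
So g(6) = 1.
The value of a disjunctive sum is the nim-sum of the parts.
Combined value = 2 ⊕ 1 ⊕ 1 = 2.

2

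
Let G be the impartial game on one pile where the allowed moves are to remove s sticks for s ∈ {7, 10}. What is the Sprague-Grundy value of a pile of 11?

1

Grundy values for subtraction set {7, 10}:
g(0) = mex{} = 0
g(1) = mex{} = 0
g(2) = mex{} = 0
g(3) = mex{} = 0
g(4) = mex{} = 0
g(5) = mex{} = 0
g(6) = mex{} = 0
g(7) = mex{0} = 1
g(8) = mex{0} = 1
g(9) = mex{0} = 1
g(10) = mex{0} = 1
g(11) = mex{0} = 1
So g(11) = 1.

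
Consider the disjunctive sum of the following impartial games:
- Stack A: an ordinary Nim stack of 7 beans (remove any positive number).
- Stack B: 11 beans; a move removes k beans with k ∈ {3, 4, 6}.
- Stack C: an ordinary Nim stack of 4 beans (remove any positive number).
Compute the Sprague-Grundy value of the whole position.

3

Stack A is a plain Nim stack of size 7, so its Grundy value is 7.
Grundy values for stack B (subtraction set {3, 4, 6}):
g(0) = mex{} = 0
g(1) = mex{} = 0
g(2) = mex{} = 0
g(3) = mex{0} = 1
g(4) = mex{0} = 1
g(5) = mex{0} = 1
g(6) = mex{0,1} = 2
g(7) = mex{0,1} = 2
g(8) = mex{0,1} = 2
g(9) = mex{1,2} = 0
g(10) = mex{1,2} = 0
g(11) = mex{1,2} = 0
So g(11) = 0.
Stack C is a plain Nim stack of size 4, so its Grundy value is 4.
The value of a disjunctive sum is the nim-sum of the parts.
Combined value = 7 ⊕ 0 ⊕ 4 = 3.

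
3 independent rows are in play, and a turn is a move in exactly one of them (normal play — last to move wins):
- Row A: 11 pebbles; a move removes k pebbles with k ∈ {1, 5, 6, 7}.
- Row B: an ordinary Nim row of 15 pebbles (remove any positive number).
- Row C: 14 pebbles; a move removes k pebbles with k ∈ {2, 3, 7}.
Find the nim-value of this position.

Grundy values for row A (subtraction set {1, 5, 6, 7}):
g(0) = mex{} = 0
g(1) = mex{0} = 1
g(2) = mex{1} = 0
g(3) = mex{0} = 1
g(4) = mex{1} = 0
g(5) = mex{0} = 1
g(6) = mex{0,1} = 2
g(7) = mex{0,1,2} = 3
g(8) = mex{0,1,3} = 2
g(9) = mex{0,1,2} = 3
g(10) = mex{0,1,3} = 2
g(11) = mex{0,1,2} = 3
So g(11) = 3.
Row B is a plain Nim row of size 15, so its Grundy value is 15.
For row C, compute g(0), g(1), … with moves {2, 3, 7}:
g(0) = mex{} = 0
g(1) = mex{} = 0
g(2) = mex{0} = 1
g(3) = mex{0} = 1
g(4) = mex{0,1} = 2
g(5) = mex{1} = 0
g(6) = mex{1,2} = 0
g(7) = mex{0,2} = 1
g(8) = mex{0} = 1
g(9) = mex{0,1} = 2
g(10) = mex{1} = 0
g(11) = mex{1,2} = 0
g(12) = mex{0,2} = 1
g(13) = mex{0} = 1
g(14) = mex{0,1} = 2
So g(14) = 2.
By the Sprague-Grundy theorem, the Grundy value of a sum of independent games is the XOR of the component values.
Combined value = 3 XOR 15 XOR 2 = 14.

14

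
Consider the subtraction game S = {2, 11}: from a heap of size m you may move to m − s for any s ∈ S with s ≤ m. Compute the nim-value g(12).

Build the Grundy sequence with g(k) = mex{g(k−s) : s ∈ {2, 11}, s ≤ k}:
k:     0  1  2  3  4  5  6  7  8  9 10 11 12
g(k):  0  0  1  1  0  0  1  1  0  0  1  1  2
So g(12) = 2.

2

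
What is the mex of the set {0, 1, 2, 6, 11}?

The values 0, 1, 2 are all present; 3 is the first non-negative integer missing from the set.

3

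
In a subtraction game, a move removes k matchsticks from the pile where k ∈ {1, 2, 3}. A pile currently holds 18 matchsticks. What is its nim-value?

2

Grundy values for subtraction set {1, 2, 3}:
k:     0  1  2  3  4  5  6  7  8  9 10 11 12 13 14 15 16 17 18
g(k):  0  1  2  3  0  1  2  3  0  1  2  3  0  1  2  3  0  1  2
So g(18) = 2.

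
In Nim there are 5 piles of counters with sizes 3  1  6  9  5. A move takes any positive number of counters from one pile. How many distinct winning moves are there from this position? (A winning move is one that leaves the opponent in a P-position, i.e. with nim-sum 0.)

Compute the nim-sum pairwise:
3 XOR 1 = 2
2 XOR 6 = 4
4 XOR 9 = 13
13 XOR 5 = 8
The overall nim-sum is X = 8. A pile of size p has a winning move iff p XOR X < p (reduce it to p XOR X).
  3: 3 XOR 8 = 11 ≥ 3 — no move.
  1: 1 XOR 8 = 9 ≥ 1 — no move.
  6: 6 XOR 8 = 14 ≥ 6 — no move.
  9: 9 XOR 8 = 1 < 9 — winning move (to 1).
  5: 5 XOR 8 = 13 ≥ 5 — no move.
That gives 1 winning move.

1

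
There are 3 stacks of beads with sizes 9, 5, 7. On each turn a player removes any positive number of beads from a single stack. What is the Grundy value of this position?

Nim-sum: 9 ⊕ 5 ⊕ 7 = 11.

11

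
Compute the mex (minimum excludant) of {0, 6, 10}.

0 is in the set but 1 is not, so the mex is 1.

1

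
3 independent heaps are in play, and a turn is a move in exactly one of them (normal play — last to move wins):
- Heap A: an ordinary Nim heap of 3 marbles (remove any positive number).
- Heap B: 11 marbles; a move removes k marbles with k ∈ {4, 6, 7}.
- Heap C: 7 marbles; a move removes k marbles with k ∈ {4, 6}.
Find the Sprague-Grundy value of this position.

2

Heap A is a plain Nim heap of size 3, so its Grundy value is 3.
Grundy values for heap B (subtraction set {4, 6, 7}):
g(0) = mex{} = 0
g(1) = mex{} = 0
g(2) = mex{} = 0
g(3) = mex{} = 0
g(4) = mex{0} = 1
g(5) = mex{0} = 1
g(6) = mex{0} = 1
g(7) = mex{0} = 1
g(8) = mex{0,1} = 2
g(9) = mex{0,1} = 2
g(10) = mex{0,1} = 2
g(11) = mex{1} = 0
So g(11) = 0.
Build the Grundy sequence for heap C with g(k) = mex{g(k−s) : s ∈ {4, 6}, s ≤ k}:
g(0) = mex{} = 0
g(1) = mex{} = 0
g(2) = mex{} = 0
g(3) = mex{} = 0
g(4) = mex{0} = 1
g(5) = mex{0} = 1
g(6) = mex{0} = 1
g(7) = mex{0} = 1
So g(7) = 1.
The value of a disjunctive sum is the nim-sum of the parts.
Combined value = 3 ⊕ 0 ⊕ 1 = 2.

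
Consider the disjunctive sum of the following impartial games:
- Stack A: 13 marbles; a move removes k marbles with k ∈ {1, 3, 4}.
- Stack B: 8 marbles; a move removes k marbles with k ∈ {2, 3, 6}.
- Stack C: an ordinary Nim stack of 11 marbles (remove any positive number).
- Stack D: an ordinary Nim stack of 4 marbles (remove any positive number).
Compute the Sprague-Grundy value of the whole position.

15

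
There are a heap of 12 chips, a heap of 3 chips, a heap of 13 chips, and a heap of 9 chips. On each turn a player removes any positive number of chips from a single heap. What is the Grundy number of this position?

11

Nim-sum: 12 ^ 3 ^ 13 ^ 9 = 11.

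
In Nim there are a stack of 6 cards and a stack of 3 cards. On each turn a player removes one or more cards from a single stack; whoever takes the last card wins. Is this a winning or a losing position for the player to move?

Winning position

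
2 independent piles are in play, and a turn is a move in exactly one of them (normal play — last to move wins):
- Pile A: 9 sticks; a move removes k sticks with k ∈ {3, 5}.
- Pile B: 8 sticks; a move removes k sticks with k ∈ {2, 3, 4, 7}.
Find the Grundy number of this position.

1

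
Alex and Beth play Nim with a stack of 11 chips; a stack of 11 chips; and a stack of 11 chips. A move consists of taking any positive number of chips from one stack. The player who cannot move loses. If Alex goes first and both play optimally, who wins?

Compute the nim-sum pairwise:
11 XOR 11 = 0
0 XOR 11 = 11
The nim-sum is 11 ≠ 0, so this is an N-position: the player to move can win; Alex has a winning move.

Alex wins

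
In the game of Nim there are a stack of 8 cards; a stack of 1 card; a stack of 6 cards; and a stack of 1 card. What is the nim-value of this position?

14

Compute the nim-sum pairwise:
8 XOR 1 = 9
9 XOR 6 = 15
15 XOR 1 = 14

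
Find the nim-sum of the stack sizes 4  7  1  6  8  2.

Bitwise XOR of the heap sizes:
  0100  (4)
  0111  (7)
  0001  (1)
  0110  (6)
  1000  (8)
  0010  (2)
  ----
  1110  (14)

14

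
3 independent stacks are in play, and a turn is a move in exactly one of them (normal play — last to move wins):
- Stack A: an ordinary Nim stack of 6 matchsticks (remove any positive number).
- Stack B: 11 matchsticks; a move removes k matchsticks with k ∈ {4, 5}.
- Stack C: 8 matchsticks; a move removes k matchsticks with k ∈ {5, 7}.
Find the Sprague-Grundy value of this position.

7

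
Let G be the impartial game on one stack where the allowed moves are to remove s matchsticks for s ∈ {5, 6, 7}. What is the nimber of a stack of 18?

1

Build the Grundy sequence with g(k) = mex{g(k−s) : s ∈ {5, 6, 7}, s ≤ k}:
k:     0  1  2  3  4  5  6  7  8  9 10 11 12 13 14 15 16 17 18
g(k):  0  0  0  0  0  1  1  1  1  1  2  2  0  0  0  0  0  1  1
So g(18) = 1.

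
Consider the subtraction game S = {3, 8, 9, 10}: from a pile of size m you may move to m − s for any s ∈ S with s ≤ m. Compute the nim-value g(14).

2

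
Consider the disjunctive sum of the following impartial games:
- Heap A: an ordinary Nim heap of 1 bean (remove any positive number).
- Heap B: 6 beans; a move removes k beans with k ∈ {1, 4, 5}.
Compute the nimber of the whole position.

3

Heap A is a plain Nim heap of size 1, so its Grundy value is 1.
Grundy values for heap B (subtraction set {1, 4, 5}):
k:     0  1  2  3  4  5  6
g(k):  0  1  0  1  2  3  2
So g(6) = 2.
The value of a disjunctive sum is the nim-sum of the parts.
Combined value = 1 XOR 2 = 3.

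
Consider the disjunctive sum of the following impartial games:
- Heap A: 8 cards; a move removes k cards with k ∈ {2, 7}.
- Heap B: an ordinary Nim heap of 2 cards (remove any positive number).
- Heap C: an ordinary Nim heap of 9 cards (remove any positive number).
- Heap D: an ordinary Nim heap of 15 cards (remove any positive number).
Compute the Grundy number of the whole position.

6

Build the Grundy sequence for heap A with g(k) = mex{g(k−s) : s ∈ {2, 7}, s ≤ k}:
k:     0  1  2  3  4  5  6  7  8
g(k):  0  0  1  1  0  0  1  1  2
So g(8) = 2.
Heap B is a plain Nim heap of size 2, so its Grundy value is 2.
Heap C is a plain Nim heap of size 9, so its Grundy value is 9.
Heap D is a plain Nim heap of size 15, so its Grundy value is 15.
By the Sprague-Grundy theorem, the Grundy value of a sum of independent games is the XOR of the component values.
Combined value = 2 ⊕ 2 ⊕ 9 ⊕ 15 = 6.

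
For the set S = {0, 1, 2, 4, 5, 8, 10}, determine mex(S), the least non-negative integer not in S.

3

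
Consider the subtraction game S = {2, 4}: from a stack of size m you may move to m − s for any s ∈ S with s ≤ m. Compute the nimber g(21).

Compute g(0), g(1), … for moves {2, 4}:
k:     0  1  2  3  4  5  6  7  8  9 10 11 12 13 14 15 16 17 18 19 20 21
g(k):  0  0  1  1  2  2  0  0  1  1  2  2  0  0  1  1  2  2  0  0  1  1
So g(21) = 1.

1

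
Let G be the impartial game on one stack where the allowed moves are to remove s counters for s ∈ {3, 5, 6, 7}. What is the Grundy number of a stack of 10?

Compute g(0), g(1), … for moves {3, 5, 6, 7}:
k:     0  1  2  3  4  5  6  7  8  9 10
g(k):  0  0  0  1  1  1  2  2  2  3  0
So g(10) = 0.

0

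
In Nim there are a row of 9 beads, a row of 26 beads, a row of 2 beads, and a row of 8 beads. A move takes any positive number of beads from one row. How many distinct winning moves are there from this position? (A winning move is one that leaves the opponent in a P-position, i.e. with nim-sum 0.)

1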